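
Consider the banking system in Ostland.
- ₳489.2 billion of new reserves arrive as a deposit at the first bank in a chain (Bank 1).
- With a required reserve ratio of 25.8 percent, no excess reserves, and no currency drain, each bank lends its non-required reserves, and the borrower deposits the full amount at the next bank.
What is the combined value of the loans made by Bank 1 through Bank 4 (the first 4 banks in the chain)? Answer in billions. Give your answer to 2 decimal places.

₳980.46 billion

Bank i lends (1 − rr)^i of the original deposit: Bank 1 lends 489.2·0.7420 = 362.9864, Bank 2 lends 489.2·0.7420² ≈ 269.3359, and so on.
Summing a geometric series: total = 489.2·[0.7420·(1 − 0.7420^4) / (1 − 0.7420)] ≈ 980.4562 billion.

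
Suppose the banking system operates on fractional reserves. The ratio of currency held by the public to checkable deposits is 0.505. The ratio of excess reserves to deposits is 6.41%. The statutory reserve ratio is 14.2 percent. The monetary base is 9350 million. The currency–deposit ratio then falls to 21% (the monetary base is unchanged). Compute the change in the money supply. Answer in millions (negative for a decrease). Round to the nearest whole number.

7401 million

Initially m₁ = (1 + 0.505) / (0.142 + 0.0641 + 0.505) ≈ 2.11644, so M₁ = 2.11644 × 9350 = 19788.714 million.
After the change m₂ = (1 + 0.21) / (0.142 + 0.0641 + 0.21) ≈ 2.90795, so M₂ = 2.90795 × 9350 = 27189.3325 million.
ΔM = M₂ − M₁ = 27189.3325 − 19788.714 = 7400.6185 million.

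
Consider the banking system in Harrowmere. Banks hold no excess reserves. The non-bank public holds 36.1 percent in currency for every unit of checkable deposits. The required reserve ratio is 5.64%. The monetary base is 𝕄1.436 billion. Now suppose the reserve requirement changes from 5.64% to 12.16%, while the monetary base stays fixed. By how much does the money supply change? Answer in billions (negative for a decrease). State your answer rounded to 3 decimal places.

-0.633 billion

Initially m₁ = (1 + 0.361) / (0.0564 + 0.361) ≈ 3.26066, so M₁ = 3.26066 × 1.436 ≈ 4.6823 billion.
After the change m₂ = (1 + 0.361) / (0.1216 + 0.361) ≈ 2.82014, so M₂ = 2.82014 × 1.436 ≈ 4.0497 billion.
ΔM = M₂ − M₁ = 4.0497 − 4.6823 = -0.6326 billion.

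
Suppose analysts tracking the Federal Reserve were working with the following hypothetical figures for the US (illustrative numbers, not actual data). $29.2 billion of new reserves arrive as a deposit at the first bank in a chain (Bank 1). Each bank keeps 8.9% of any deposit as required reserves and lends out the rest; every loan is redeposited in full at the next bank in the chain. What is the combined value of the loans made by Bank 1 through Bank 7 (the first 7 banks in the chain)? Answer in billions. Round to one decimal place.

Bank i lends (1 − rr)^i of the original deposit: Bank 1 lends 29.2·0.9110 = 26.6012, Bank 2 lends 29.2·0.9110² ≈ 24.2337, and so on.
Summing a geometric series: total = 29.2·[0.9110·(1 − 0.9110^7) / (1 − 0.9110)] ≈ 143.2432 billion.

$143.2 billion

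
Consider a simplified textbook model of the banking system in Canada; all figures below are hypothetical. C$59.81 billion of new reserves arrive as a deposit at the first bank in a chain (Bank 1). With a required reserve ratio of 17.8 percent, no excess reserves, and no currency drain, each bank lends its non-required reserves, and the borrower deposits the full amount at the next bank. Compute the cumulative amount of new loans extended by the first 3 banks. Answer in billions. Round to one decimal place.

C$122.8 billion

Bank i lends (1 − rr)^i of the original deposit: Bank 1 lends 59.81·0.8220 ≈ 49.1638, Bank 2 lends 59.81·0.8220² ≈ 40.4127, and so on.
Summing a geometric series: total = 59.81·[0.8220·(1 − 0.8220^3) / (1 − 0.8220)] ≈ 122.7957 billion.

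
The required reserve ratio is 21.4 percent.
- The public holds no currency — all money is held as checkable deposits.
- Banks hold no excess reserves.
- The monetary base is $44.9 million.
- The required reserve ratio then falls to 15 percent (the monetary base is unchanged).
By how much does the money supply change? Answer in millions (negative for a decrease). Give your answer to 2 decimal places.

$89.52 million

Initially m₁ = 1 / (0.214) ≈ 4.67290, so M₁ = 4.67290 × 44.9 ≈ 209.8132 million.
After the change m₂ = 1 / (0.15) ≈ 6.66667, so M₂ = 6.66667 × 44.9 ≈ 299.3335 million.
ΔM = M₂ − M₁ = 299.3335 − 209.8132 = 89.5203 million.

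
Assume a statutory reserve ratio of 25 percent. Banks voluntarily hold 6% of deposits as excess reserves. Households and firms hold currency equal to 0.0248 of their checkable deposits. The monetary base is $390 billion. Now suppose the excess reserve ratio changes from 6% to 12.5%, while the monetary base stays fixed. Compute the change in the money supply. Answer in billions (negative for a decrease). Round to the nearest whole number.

-194 billion

Initially m₁ = (1 + 0.0248) / (0.25 + 0.06 + 0.0248) ≈ 3.0609, so M₁ = 3.0609 × 390 = 1193.751 billion.
After the change m₂ = (1 + 0.0248) / (0.25 + 0.125 + 0.0248) ≈ 2.5633, so M₂ = 2.5633 × 390 = 999.687 billion.
ΔM = M₂ − M₁ = 999.687 − 1193.751 = -194.064 billion.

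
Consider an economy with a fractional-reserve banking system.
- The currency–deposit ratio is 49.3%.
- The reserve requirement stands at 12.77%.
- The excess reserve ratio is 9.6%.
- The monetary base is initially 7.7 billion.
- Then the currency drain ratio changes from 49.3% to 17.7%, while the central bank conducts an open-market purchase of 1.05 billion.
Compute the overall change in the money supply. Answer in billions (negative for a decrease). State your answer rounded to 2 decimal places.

9.66 billion

Before: m₁ = (1 + 0.493) / (0.1277 + 0.096 + 0.493) ≈ 2.0832, MB₁ = 7.7, so M₁ = 2.0832 × 7.7 ≈ 16.0406 billion.
After: m₂ = (1 + 0.177) / (0.1277 + 0.096 + 0.177) ≈ 2.9374, MB₂ = 7.7 + 1.05 = 8.75, so M₂ = 2.9374 × 8.75 ≈ 25.7022 billion.
ΔM = M₂ − M₁ = 25.7022 − 16.0406 = 9.6616 billion.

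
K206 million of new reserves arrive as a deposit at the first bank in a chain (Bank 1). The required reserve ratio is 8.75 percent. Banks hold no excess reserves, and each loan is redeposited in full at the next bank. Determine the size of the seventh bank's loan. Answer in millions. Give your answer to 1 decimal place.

K108.5 million

Each bank lends a fraction (1 − rr) = 0.9125 of the deposit it receives, so Bank 7 receives 206·0.9125^6 and lends 206·0.9125^7 ≈ 108.5169 million.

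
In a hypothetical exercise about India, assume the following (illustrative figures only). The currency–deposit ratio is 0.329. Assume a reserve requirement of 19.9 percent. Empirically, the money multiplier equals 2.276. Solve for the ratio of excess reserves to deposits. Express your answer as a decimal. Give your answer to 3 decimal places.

0.056

Using m = 2.276. Since m = (1 + c)/(c + rr + e), the denominator satisfies c + rr + e = (1 + c)/m = (1 + 0.329) / 2.276 ≈ 0.583919.
With c = 0.329 and rr = 0.199, the ratio of excess reserves to deposits is 0.583919 − 0.329 − 0.199 = 0.055919.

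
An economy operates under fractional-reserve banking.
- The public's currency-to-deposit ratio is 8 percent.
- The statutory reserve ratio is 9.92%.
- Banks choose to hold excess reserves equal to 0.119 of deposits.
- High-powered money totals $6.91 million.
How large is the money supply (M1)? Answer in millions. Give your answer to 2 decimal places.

The money multiplier is m = (1 + c) / (rr + e + c) = (1 + 0.08) / (0.0992 + 0.119 + 0.08) ≈ 3.6217.
So M = m × MB = 3.6217 × 6.91 ≈ 25.0259 million.

$25.03 million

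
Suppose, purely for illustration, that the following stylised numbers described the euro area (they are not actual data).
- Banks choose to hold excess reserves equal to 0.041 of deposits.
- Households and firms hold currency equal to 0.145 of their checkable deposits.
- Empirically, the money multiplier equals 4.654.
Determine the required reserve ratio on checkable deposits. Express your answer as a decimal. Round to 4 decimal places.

Using m = 4.654. Since m = (1 + c)/(c + rr + e), the denominator satisfies c + rr + e = (1 + c)/m = (1 + 0.145) / 4.654 ≈ 0.246025.
With c = 0.145 and e = 0.041, the required reserve ratio on checkable deposits is 0.246025 − 0.145 − 0.041 = 0.060025.

0.0600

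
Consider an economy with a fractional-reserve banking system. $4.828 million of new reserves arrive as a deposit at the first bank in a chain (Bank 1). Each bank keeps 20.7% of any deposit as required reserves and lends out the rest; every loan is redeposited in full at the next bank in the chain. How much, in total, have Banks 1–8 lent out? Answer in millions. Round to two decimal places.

Bank i lends (1 − rr)^i of the original deposit: Bank 1 lends 4.828·0.7930 ≈ 3.8286, Bank 2 lends 4.828·0.7930² ≈ 3.0361, and so on.
Summing a geometric series: total = 4.828·[0.7930·(1 − 0.7930^8) / (1 − 0.7930)] ≈ 15.6033 million.

$15.60 million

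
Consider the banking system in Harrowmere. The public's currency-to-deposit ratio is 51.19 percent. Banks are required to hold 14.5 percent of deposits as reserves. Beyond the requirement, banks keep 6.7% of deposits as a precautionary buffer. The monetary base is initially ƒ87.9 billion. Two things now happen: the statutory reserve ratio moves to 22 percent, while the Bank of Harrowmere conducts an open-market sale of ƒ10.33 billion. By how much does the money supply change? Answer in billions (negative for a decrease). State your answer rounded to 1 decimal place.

-36.8 billion

Before: m₁ = (1 + 0.5119) / (0.145 + 0.067 + 0.5119) ≈ 2.0885, MB₁ = 87.9, so M₁ = 2.0885 × 87.9 ≈ 183.5791 billion.
After: m₂ = (1 + 0.5119) / (0.22 + 0.067 + 0.5119) ≈ 1.8925, MB₂ = 87.9 − 10.33 = 77.57, so M₂ = 1.8925 × 77.57 ≈ 146.8012 billion.
ΔM = M₂ − M₁ = 146.8012 − 183.5791 = -36.7779 billion.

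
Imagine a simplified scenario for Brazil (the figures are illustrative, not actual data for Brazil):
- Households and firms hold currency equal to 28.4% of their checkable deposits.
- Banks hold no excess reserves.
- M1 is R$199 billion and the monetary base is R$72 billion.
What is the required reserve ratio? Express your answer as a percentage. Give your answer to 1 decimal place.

Using m = M/MB = 199/72 ≈ 2.763889. Since m = (1 + c)/(c + rr + e), the denominator satisfies c + rr + e = (1 + c)/m = (1 + 0.284) / 2.763889 ≈ 0.464563.
With c = 0.284 and e = 0, the required reserve ratio is 0.464563 − 0.284 − 0 = 0.180563.

18.1%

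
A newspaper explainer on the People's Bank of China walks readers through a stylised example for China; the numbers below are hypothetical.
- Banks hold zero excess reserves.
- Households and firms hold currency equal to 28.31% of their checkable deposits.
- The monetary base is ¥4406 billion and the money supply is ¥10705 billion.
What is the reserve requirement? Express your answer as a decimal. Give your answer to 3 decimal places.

0.245

Using m = M/MB = 10705/4406 ≈ 2.429641. Since m = (1 + c)/(c + rr + e), the denominator satisfies c + rr + e = (1 + c)/m = (1 + 0.2831) / 2.429641 ≈ 0.528103.
With c = 0.2831 and e = 0, the reserve requirement is 0.528103 − 0.2831 − 0 = 0.245003.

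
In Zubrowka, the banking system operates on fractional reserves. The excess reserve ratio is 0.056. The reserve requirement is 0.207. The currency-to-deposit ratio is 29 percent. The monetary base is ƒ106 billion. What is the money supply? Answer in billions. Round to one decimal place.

ƒ247.3 billion

The money multiplier is m = (1 + c) / (rr + e + c) = (1 + 0.29) / (0.207 + 0.056 + 0.29) ≈ 2.33273.
So M = m × MB = 2.33273 × 106 ≈ 247.2694 billion.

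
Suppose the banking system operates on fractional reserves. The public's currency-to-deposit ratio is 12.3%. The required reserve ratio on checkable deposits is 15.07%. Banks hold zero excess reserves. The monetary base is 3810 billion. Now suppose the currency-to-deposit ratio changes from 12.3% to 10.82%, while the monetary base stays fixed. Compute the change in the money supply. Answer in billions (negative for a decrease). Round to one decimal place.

675.8 billion

Initially m₁ = (1 + 0.123) / (0.1507 + 0.123) ≈ 4.103033, so M₁ = 4.103033 × 3810 ≈ 15632.5557 billion.
After the change m₂ = (1 + 0.1082) / (0.1507 + 0.1082) ≈ 4.280417, so M₂ = 4.280417 × 3810 ≈ 16308.3888 billion.
ΔM = M₂ − M₁ = 16308.3888 − 15632.5557 = 675.8331 billion.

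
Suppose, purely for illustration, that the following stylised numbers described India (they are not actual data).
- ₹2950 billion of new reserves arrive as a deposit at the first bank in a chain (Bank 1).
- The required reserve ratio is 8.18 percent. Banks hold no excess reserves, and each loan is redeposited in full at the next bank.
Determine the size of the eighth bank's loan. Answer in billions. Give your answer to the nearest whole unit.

Each bank lends a fraction (1 − rr) = 0.9182 of the deposit it receives, so Bank 8 receives 2950·0.9182^7 and lends 2950·0.9182^8 ≈ 1490.4600 billion.

₹1490 billion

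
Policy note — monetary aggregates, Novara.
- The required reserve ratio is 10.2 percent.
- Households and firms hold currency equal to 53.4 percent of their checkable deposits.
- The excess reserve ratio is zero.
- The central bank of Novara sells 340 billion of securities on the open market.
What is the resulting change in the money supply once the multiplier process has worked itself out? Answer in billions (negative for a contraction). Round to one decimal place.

-820.1 billion

The money multiplier is m = (1 + c) / (rr + c) = (1 + 0.534) / (0.102 + 0.534) ≈ 2.41195.
The sale removes 340 billion of base, so ΔM = m × ΔMB = 2.41195 × (−340) = -820.063 billion.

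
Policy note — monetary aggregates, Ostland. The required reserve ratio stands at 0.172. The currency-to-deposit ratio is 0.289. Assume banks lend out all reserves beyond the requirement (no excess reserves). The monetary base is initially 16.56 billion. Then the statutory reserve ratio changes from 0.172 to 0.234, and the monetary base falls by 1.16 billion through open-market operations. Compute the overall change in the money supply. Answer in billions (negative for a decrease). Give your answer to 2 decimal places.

Before: m₁ = (1 + 0.289) / (0.172 + 0.289) ≈ 2.79610, MB₁ = 16.56, so M₁ = 2.79610 × 16.56 ≈ 46.3034 billion.
After: m₂ = (1 + 0.289) / (0.234 + 0.289) ≈ 2.46463, MB₂ = 16.56 − 1.16 = 15.4, so M₂ = 2.46463 × 15.4 ≈ 37.9553 billion.
ΔM = M₂ − M₁ = 37.9553 − 46.3034 = -8.3481 billion.

-8.35 billion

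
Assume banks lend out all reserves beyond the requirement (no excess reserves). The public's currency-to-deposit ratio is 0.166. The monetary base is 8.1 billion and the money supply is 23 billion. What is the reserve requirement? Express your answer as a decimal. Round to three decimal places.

0.245

Using m = M/MB = 23/8.1 ≈ 2.839506. Since m = (1 + c)/(c + rr + e), the denominator satisfies c + rr + e = (1 + c)/m = (1 + 0.166) / 2.839506 ≈ 0.410635.
With c = 0.166 and e = 0, the reserve requirement is 0.410635 − 0.166 − 0 = 0.244635.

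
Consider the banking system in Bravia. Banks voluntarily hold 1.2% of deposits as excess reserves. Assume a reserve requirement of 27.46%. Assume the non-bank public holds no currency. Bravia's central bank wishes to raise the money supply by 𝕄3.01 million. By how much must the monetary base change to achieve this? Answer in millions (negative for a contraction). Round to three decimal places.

𝕄0.863 million

The money multiplier is m = 1 / (rr + e) = 1 / (0.2746 + 0.012) ≈ 3.48918.
ΔMB = ΔM / m = (+3.01) / 3.48918 ≈ 0.8627 million.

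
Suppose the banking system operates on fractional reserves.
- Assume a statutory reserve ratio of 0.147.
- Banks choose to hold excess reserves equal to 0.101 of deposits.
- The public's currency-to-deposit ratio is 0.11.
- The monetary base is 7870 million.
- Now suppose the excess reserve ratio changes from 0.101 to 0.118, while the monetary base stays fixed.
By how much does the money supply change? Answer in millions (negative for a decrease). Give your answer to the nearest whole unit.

-1106 million

Initially m₁ = (1 + 0.11) / (0.147 + 0.101 + 0.11) ≈ 3.10056, so M₁ = 3.10056 × 7870 = 24401.4072 million.
After the change m₂ = (1 + 0.11) / (0.147 + 0.118 + 0.11) = 2.96, so M₂ = 2.96 × 7870 = 23295.2 million.
ΔM = M₂ − M₁ = 23295.2 − 24401.4072 = -1106.2072 million.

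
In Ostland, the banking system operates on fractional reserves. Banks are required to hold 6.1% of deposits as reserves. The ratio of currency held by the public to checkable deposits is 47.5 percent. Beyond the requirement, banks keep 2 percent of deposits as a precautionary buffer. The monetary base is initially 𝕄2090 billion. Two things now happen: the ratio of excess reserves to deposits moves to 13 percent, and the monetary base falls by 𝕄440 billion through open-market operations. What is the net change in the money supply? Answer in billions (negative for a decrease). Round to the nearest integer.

Before: m₁ = (1 + 0.475) / (0.061 + 0.02 + 0.475) ≈ 2.65288, MB₁ = 2090, so M₁ = 2.65288 × 2090 = 5544.5192 billion.
After: m₂ = (1 + 0.475) / (0.061 + 0.13 + 0.475) ≈ 2.21471, MB₂ = 2090 − 440 = 1650, so M₂ = 2.21471 × 1650 = 3654.2715 billion.
ΔM = M₂ − M₁ = 3654.2715 − 5544.5192 = -1890.2477 billion.

-1890 billion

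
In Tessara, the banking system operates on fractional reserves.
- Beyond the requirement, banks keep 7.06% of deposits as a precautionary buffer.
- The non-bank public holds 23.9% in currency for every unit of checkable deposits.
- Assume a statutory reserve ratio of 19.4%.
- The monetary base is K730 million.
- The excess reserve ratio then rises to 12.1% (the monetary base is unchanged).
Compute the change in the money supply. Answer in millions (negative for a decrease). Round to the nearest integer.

Initially m₁ = (1 + 0.239) / (0.194 + 0.0706 + 0.239) ≈ 2.4603, so M₁ = 2.4603 × 730 = 1796.019 million.
After the change m₂ = (1 + 0.239) / (0.194 + 0.121 + 0.239) ≈ 2.2365, so M₂ = 2.2365 × 730 = 1632.645 million.
ΔM = M₂ − M₁ = 1632.645 − 1796.019 = -163.374 million.

-163 million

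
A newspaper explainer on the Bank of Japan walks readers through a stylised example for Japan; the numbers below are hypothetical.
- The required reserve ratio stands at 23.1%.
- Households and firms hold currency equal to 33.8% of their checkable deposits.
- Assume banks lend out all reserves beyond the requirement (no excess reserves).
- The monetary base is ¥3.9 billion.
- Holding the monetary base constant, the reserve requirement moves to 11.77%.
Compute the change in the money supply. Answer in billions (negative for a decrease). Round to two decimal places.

Initially m₁ = (1 + 0.338) / (0.231 + 0.338) ≈ 2.3515, so M₁ = 2.3515 × 3.9 ≈ 9.1708 billion.
After the change m₂ = (1 + 0.338) / (0.1177 + 0.338) ≈ 2.9361, so M₂ = 2.9361 × 3.9 ≈ 11.4508 billion.
ΔM = M₂ − M₁ = 11.4508 − 9.1708 = 2.28 billion.

¥2.28 billion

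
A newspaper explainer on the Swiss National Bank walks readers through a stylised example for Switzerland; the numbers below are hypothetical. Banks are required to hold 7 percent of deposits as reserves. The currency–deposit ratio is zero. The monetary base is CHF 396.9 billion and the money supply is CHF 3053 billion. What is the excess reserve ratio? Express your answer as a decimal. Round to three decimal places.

Using m = M/MB = 3053/396.9 ≈ 7.692114. Since m = (1 + c)/(c + rr + e), the denominator satisfies c + rr + e = (1 + c)/m = (1 + 0) / 7.692114 ≈ 0.130003.
With c = 0 and rr = 0.07, the excess reserve ratio is 0.130003 − 0 − 0.07 = 0.060003.

0.060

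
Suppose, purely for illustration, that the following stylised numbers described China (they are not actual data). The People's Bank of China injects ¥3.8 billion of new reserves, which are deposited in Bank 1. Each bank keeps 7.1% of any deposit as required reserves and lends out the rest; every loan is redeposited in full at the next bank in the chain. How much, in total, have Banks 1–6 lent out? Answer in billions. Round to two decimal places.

Bank i lends (1 − rr)^i of the original deposit: Bank 1 lends 3.8·0.9290 = 3.5302, Bank 2 lends 3.8·0.9290² ≈ 3.2796, and so on.
Summing a geometric series: total = 3.8·[0.9290·(1 − 0.9290^6) / (1 − 0.9290)] ≈ 17.7590 billion.

¥17.76 billion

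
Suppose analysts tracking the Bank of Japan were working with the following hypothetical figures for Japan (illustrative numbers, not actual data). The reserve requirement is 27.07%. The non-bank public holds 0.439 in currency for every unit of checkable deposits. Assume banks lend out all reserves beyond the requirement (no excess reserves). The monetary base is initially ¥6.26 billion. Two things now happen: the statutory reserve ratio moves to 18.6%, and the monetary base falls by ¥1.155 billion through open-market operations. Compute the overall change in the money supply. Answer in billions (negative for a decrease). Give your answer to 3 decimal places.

-0.939 billion

Before: m₁ = (1 + 0.439) / (0.2707 + 0.439) ≈ 2.02762, MB₁ = 6.26, so M₁ = 2.02762 × 6.26 ≈ 12.6929 billion.
After: m₂ = (1 + 0.439) / (0.186 + 0.439) = 2.30240, MB₂ = 6.26 − 1.155 = 5.105, so M₂ = 2.30240 × 5.105 ≈ 11.7538 billion.
ΔM = M₂ − M₁ = 11.7538 − 12.6929 = -0.9391 billion.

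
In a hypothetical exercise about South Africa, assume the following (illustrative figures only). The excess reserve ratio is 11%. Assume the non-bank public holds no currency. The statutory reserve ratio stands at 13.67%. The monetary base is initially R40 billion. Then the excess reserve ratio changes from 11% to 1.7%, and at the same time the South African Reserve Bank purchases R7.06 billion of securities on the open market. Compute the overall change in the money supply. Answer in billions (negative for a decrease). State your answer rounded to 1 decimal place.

R144.0 billion

Before: m₁ = 1 / (0.1367 + 0.11) ≈ 4.0535, MB₁ = 40, so M₁ = 4.0535 × 40 = 162.14 billion.
After: m₂ = 1 / (0.1367 + 0.017) ≈ 6.5062, MB₂ = 40 + 7.06 = 47.06, so M₂ = 6.5062 × 47.06 ≈ 306.1818 billion.
ΔM = M₂ − M₁ = 306.1818 − 162.14 = 144.0418 billion.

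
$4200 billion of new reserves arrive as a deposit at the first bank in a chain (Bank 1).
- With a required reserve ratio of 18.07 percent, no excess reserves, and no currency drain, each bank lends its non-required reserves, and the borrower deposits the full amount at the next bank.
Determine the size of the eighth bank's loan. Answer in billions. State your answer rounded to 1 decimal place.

$852.7 billion

Each bank lends a fraction (1 − rr) = 0.8193 of the deposit it receives, so Bank 8 receives 4200·0.8193^7 and lends 4200·0.8193^8 ≈ 852.6935 billion.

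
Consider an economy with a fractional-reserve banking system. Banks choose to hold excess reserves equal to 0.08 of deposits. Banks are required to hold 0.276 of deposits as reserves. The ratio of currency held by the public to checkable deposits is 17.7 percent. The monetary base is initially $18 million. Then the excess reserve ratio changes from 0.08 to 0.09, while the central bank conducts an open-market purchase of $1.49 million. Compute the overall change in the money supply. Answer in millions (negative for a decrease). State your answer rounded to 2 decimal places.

Before: m₁ = (1 + 0.177) / (0.276 + 0.08 + 0.177) ≈ 2.20826, MB₁ = 18, so M₁ = 2.20826 × 18 ≈ 39.7487 million.
After: m₂ = (1 + 0.177) / (0.276 + 0.09 + 0.177) ≈ 2.16759, MB₂ = 18 + 1.49 = 19.49, so M₂ = 2.16759 × 19.49 ≈ 42.2463 million.
ΔM = M₂ − M₁ = 42.2463 − 39.7487 = 2.4976 million.

$2.50 million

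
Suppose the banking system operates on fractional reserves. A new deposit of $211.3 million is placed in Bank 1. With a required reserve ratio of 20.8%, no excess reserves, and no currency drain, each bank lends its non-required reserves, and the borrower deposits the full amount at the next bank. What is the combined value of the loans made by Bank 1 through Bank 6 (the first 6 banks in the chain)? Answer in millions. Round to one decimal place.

$606.0 million

Bank i lends (1 − rr)^i of the original deposit: Bank 1 lends 211.3·0.7920 = 167.3496, Bank 2 lends 211.3·0.7920² ≈ 132.5409, and so on.
Summing a geometric series: total = 211.3·[0.7920·(1 − 0.7920^6) / (1 − 0.7920)] ≈ 605.9959 million.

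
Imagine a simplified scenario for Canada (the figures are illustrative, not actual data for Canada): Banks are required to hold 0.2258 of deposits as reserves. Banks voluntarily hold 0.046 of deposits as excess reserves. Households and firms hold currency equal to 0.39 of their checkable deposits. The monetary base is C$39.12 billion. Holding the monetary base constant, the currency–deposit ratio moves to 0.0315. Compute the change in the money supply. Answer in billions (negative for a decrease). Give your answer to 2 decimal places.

C$50.88 billion

Initially m₁ = (1 + 0.39) / (0.2258 + 0.046 + 0.39) ≈ 2.10033, so M₁ = 2.10033 × 39.12 ≈ 82.1649 billion.
After the change m₂ = (1 + 0.0315) / (0.2258 + 0.046 + 0.0315) ≈ 3.40092, so M₂ = 3.40092 × 39.12 ≈ 133.044 billion.
ΔM = M₂ − M₁ = 133.044 − 82.1649 = 50.8791 billion.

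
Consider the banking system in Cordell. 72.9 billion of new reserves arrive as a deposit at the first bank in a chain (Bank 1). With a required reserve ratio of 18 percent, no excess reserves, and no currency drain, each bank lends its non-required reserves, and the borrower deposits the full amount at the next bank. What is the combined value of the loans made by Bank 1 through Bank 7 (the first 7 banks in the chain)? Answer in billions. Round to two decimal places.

Bank i lends (1 − rr)^i of the original deposit: Bank 1 lends 72.9·0.8200 = 59.7780, Bank 2 lends 72.9·0.8200² ≈ 49.0180, and so on.
Summing a geometric series: total = 72.9·[0.8200·(1 − 0.8200^7) / (1 − 0.8200)] ≈ 249.3123 billion.

249.31 billion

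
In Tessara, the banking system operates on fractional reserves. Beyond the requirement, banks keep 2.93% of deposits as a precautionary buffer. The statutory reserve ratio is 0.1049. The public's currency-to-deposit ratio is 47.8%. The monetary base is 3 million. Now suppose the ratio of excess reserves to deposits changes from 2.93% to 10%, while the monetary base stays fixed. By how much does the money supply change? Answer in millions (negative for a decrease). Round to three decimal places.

-0.750 million

Initially m₁ = (1 + 0.478) / (0.1049 + 0.0293 + 0.478) ≈ 2.41424, so M₁ = 2.41424 × 3 ≈ 7.2427 million.
After the change m₂ = (1 + 0.478) / (0.1049 + 0.1 + 0.478) ≈ 2.16430, so M₂ = 2.16430 × 3 = 6.4929 million.
ΔM = M₂ − M₁ = 6.4929 − 7.2427 = -0.7498 million.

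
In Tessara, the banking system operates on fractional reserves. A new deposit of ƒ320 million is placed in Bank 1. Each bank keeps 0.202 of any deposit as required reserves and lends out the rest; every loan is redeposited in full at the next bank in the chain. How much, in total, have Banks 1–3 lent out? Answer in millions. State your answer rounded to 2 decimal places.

Bank i lends (1 − rr)^i of the original deposit: Bank 1 lends 320·0.7980 = 255.3600, Bank 2 lends 320·0.7980² ≈ 203.7773, and so on.
Summing a geometric series: total = 320·[0.7980·(1 − 0.7980^3) / (1 − 0.7980)] ≈ 621.7515 million.

ƒ621.75 million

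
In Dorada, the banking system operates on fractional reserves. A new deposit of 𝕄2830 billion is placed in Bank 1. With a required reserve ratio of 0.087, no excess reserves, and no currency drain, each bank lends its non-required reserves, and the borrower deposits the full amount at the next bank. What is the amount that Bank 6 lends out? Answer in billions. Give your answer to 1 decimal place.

Each bank lends a fraction (1 − rr) = 0.9130 of the deposit it receives, so Bank 6 receives 2830·0.9130^5 and lends 2830·0.9130^6 ≈ 1639.1213 billion.

𝕄1639.1 billion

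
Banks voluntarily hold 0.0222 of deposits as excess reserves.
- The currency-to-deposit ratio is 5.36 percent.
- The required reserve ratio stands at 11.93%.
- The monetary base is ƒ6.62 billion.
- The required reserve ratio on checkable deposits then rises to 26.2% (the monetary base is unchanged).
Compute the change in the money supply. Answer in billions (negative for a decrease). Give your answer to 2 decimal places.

-15.10 billion

Initially m₁ = (1 + 0.0536) / (0.1193 + 0.0222 + 0.0536) ≈ 5.4003, so M₁ = 5.4003 × 6.62 ≈ 35.75 billion.
After the change m₂ = (1 + 0.0536) / (0.262 + 0.0222 + 0.0536) ≈ 3.1190, so M₂ = 3.1190 × 6.62 ≈ 20.6478 billion.
ΔM = M₂ − M₁ = 20.6478 − 35.75 = -15.1022 billion.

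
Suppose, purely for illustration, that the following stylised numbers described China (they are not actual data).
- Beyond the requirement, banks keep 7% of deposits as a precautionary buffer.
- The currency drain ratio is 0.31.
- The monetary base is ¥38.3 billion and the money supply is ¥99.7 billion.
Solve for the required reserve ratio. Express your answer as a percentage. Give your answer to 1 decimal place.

12.3%

Using m = M/MB = 99.7/38.3 ≈ 2.603133. Since m = (1 + c)/(c + rr + e), the denominator satisfies c + rr + e = (1 + c)/m = (1 + 0.31) / 2.603133 ≈ 0.503240.
With c = 0.31 and e = 0.07, the required reserve ratio is 0.503240 − 0.31 − 0.07 = 0.12324.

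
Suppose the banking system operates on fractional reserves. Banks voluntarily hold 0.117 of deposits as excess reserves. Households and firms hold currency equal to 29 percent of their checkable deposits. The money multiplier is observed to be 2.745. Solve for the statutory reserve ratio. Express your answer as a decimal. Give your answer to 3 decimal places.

0.063

Using m = 2.745. Since m = (1 + c)/(c + rr + e), the denominator satisfies c + rr + e = (1 + c)/m = (1 + 0.29) / 2.745 ≈ 0.469945.
With c = 0.29 and e = 0.117, the statutory reserve ratio is 0.469945 − 0.29 − 0.117 = 0.062945.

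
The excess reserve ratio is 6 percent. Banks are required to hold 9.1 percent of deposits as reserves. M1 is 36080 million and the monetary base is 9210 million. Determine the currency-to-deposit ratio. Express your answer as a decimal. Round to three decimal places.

Using m = M/MB = 36080/9210 ≈ 3.917481. From m = (1 + c)/(c + rr + e), rearranging gives 1 + c = m·(c + rr + e), so c·(1 − m) = m·(rr + e) − 1.
Hence c = [m·(rr + e) − 1]/(1 − m) = [3.917481 × (0.091 + 0.06) − 1] / (1 − 3.917481) ≈ 0.140004.

0.140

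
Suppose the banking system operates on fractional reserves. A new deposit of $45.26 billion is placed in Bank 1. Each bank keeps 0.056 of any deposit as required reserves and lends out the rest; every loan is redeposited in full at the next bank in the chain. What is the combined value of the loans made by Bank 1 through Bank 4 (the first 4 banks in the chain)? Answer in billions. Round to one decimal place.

$157.1 billion

Bank i lends (1 − rr)^i of the original deposit: Bank 1 lends 45.26·0.9440 ≈ 42.7254, Bank 2 lends 45.26·0.9440² ≈ 40.3328, and so on.
Summing a geometric series: total = 45.26·[0.9440·(1 − 0.9440^4) / (1 − 0.9440)] ≈ 157.0745 billion.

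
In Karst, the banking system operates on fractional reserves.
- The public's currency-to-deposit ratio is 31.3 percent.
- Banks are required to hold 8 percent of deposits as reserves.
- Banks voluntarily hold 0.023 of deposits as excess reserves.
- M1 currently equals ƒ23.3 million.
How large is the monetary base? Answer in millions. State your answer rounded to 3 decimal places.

ƒ7.382 million

The money multiplier is m = (1 + c) / (rr + e + c) = (1 + 0.313) / (0.08 + 0.023 + 0.313) = 3.156250.
MB = M / m = 23.3 / 3.156250 ≈ 7.3822 million.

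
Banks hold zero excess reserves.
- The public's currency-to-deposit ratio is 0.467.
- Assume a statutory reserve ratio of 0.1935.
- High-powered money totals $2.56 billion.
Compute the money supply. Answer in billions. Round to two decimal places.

$5.69 billion

The money multiplier is m = (1 + c) / (rr + c) = (1 + 0.467) / (0.1935 + 0.467) ≈ 2.2210.
So M = m × MB = 2.2210 × 2.56 ≈ 5.6858 billion.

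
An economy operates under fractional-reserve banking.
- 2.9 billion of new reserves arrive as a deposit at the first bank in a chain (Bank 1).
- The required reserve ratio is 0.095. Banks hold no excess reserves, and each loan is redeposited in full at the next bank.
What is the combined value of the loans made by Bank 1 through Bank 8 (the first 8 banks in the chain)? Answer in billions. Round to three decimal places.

Bank i lends (1 − rr)^i of the original deposit: Bank 1 lends 2.9·0.9050 = 2.6245, Bank 2 lends 2.9·0.9050² ≈ 2.3752, and so on.
Summing a geometric series: total = 2.9·[0.9050·(1 − 0.9050^8) / (1 − 0.9050)] ≈ 15.1952 billion.

15.195 billion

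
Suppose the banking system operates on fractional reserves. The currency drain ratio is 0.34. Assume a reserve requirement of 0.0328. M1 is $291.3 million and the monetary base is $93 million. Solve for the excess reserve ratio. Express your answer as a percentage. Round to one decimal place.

5.5%

Using m = M/MB = 291.3/93 ≈ 3.132258. Since m = (1 + c)/(c + rr + e), the denominator satisfies c + rr + e = (1 + c)/m = (1 + 0.34) / 3.132258 ≈ 0.427806.
With c = 0.34 and rr = 0.0328, the excess reserve ratio is 0.427806 − 0.34 − 0.0328 = 0.055006.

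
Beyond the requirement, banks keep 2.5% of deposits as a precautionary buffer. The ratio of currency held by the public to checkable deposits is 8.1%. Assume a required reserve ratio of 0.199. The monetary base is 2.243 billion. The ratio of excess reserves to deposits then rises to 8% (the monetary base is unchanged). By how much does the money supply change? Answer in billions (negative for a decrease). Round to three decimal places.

Initially m₁ = (1 + 0.081) / (0.199 + 0.025 + 0.081) ≈ 3.54426, so M₁ = 3.54426 × 2.243 ≈ 7.9498 billion.
After the change m₂ = (1 + 0.081) / (0.199 + 0.08 + 0.081) ≈ 3.00278, so M₂ = 3.00278 × 2.243 ≈ 6.7352 billion.
ΔM = M₂ − M₁ = 6.7352 − 7.9498 = -1.2146 billion.

-1.215 billion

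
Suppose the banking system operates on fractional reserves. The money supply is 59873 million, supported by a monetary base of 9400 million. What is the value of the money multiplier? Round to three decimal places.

The money multiplier is m = M / MB = 59873 / 9400 ≈ 6.36947.

6.369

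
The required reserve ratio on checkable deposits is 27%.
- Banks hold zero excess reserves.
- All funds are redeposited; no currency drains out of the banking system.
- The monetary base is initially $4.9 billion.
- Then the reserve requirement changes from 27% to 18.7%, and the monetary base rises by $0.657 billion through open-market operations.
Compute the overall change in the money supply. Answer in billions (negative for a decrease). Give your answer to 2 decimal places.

$11.57 billion

Before: m₁ = 1 / (0.27) ≈ 3.7037, MB₁ = 4.9, so M₁ = 3.7037 × 4.9 ≈ 18.1481 billion.
After: m₂ = 1 / (0.187) ≈ 5.3476, MB₂ = 4.9 + 0.657 = 5.557, so M₂ = 5.3476 × 5.557 ≈ 29.7166 billion.
ΔM = M₂ − M₁ = 29.7166 − 18.1481 = 11.5685 billion.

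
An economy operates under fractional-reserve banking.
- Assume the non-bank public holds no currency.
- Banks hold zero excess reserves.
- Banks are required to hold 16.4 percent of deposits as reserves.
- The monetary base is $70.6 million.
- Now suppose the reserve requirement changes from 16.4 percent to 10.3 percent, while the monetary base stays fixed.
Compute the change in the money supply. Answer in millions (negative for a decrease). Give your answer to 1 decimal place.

Initially m₁ = 1 / (0.164) ≈ 6.0976, so M₁ = 6.0976 × 70.6 ≈ 430.4906 million.
After the change m₂ = 1 / (0.103) ≈ 9.7087, so M₂ = 9.7087 × 70.6 ≈ 685.4342 million.
ΔM = M₂ − M₁ = 685.4342 − 430.4906 = 254.9436 million.

$254.9 million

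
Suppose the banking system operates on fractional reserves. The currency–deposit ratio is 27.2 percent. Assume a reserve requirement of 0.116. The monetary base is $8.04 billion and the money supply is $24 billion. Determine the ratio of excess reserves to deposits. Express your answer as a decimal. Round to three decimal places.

Using m = M/MB = 24/8.04 ≈ 2.985075. Since m = (1 + c)/(c + rr + e), the denominator satisfies c + rr + e = (1 + c)/m = (1 + 0.272) / 2.985075 ≈ 0.426120.
With c = 0.272 and rr = 0.116, the ratio of excess reserves to deposits is 0.426120 − 0.272 − 0.116 = 0.03812.

0.038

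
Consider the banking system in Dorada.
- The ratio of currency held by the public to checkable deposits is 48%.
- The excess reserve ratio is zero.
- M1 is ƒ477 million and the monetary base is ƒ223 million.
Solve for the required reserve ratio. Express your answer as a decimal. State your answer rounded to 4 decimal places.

Using m = M/MB = 477/223 ≈ 2.139013. Since m = (1 + c)/(c + rr + e), the denominator satisfies c + rr + e = (1 + c)/m = (1 + 0.48) / 2.139013 ≈ 0.691908.
With c = 0.48 and e = 0, the required reserve ratio is 0.691908 − 0.48 − 0 = 0.211908.

0.2119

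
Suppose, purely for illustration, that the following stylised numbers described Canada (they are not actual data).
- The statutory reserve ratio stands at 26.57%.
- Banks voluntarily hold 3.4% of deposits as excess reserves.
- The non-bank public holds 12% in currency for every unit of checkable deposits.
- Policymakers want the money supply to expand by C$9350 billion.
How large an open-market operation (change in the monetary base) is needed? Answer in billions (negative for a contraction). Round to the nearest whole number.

The money multiplier is m = (1 + c) / (rr + e + c) = (1 + 0.12) / (0.2657 + 0.034 + 0.12) ≈ 2.66857.
ΔMB = ΔM / m = (+9350) / 2.66857 ≈ 3503.7492 billion.

C$3504 billion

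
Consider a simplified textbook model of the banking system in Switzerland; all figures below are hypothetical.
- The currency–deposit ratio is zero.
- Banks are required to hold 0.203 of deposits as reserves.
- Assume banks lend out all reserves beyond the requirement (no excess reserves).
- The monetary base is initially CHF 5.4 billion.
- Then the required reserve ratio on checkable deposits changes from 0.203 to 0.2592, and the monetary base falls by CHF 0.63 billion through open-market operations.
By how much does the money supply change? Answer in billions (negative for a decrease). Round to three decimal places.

Before: m₁ = 1 / (0.203) ≈ 4.92611, MB₁ = 5.4, so M₁ = 4.92611 × 5.4 ≈ 26.601 billion.
After: m₂ = 1 / (0.2592) ≈ 3.85802, MB₂ = 5.4 − 0.63 = 4.77, so M₂ = 3.85802 × 4.77 ≈ 18.4028 billion.
ΔM = M₂ − M₁ = 18.4028 − 26.601 = -8.1982 billion.

-8.198 billion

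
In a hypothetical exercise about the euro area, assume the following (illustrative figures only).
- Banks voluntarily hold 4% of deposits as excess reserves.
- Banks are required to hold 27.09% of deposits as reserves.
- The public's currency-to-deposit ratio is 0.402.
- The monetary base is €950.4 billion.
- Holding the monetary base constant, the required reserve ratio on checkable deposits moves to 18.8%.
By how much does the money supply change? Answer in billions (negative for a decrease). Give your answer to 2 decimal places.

Initially m₁ = (1 + 0.402) / (0.2709 + 0.04 + 0.402) ≈ 1.966615, so M₁ = 1.966615 × 950.4 ≈ 1869.0709 billion.
After the change m₂ = (1 + 0.402) / (0.188 + 0.04 + 0.402) ≈ 2.225397, so M₂ = 2.225397 × 950.4 ≈ 2115.0173 billion.
ΔM = M₂ − M₁ = 2115.0173 − 1869.0709 = 245.9464 billion.

€245.95 billion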